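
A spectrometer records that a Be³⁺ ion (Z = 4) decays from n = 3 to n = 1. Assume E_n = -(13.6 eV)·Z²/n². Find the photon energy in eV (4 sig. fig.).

The Bohr energies scale as Z², so for Z = 4: E_n = −217.6/n² eV.
E_3 = −217.6/9 = −24.18 eV and E_1 = −217.6/1 = −217.6 eV.
The photon energy is |E_3 − E_1| = 193.4 eV.

193.4 eV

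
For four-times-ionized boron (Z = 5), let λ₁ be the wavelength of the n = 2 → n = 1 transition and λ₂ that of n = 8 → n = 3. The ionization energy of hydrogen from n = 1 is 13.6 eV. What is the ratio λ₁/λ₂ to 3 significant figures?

λ ∝ 1/ΔE ∝ 1/(1/n_f² − 1/n_i²), and the Z² and hc factors cancel in the ratio.
λ₁/λ₂ = (1/3² − 1/8²)/(1/1² − 1/2²) = 0.09549/0.7500 = 0.127.

0.127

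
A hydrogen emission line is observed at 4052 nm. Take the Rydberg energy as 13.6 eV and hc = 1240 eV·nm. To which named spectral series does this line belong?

ΔE = 1240/4052 = 0.3060 eV.
This matches 13.6 × (1/4² − 1/5²), so n_f = 4: the Brackett series.

Brackett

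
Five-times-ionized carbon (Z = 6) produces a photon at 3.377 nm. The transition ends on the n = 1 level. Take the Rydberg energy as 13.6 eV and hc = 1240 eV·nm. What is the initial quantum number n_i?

The photon energy is ΔE = hc/λ = 1240 / 3.377 = 367.2 eV.
With Z = 6, ΔE = 489.6 × (1/n_f² − 1/n_i²), so 1/n_f² − 1/n_i² = 0.7500.
With n_f = 1: 1/n_i² = 1/1 − 0.7500 = 0.2500, so n_i ≈ 2.00.

n_i = 2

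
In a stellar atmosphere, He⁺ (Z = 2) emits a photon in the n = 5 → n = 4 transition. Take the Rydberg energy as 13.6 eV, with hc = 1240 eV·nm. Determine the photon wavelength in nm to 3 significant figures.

For Z = 2 the level energies scale as Z², so the effective Rydberg energy is 13.6 × 4 = 54.40 eV.
ΔE = 54.40 × (1/4² − 1/5²) = 54.40 × 0.02250 = 1.224 eV.
λ = hc/ΔE = 1240 / 1.224 = 1010 nm.

1010 nm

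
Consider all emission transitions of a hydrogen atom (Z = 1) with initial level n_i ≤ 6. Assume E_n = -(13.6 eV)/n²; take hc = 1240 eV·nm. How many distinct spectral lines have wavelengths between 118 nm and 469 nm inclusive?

Enumerate all n_i → n_f pairs with 1 ≤ n_f < n_i ≤ 6 and compute λ = 1240 / [13.6·1·(1/n_f² − 1/n_i²)].
Lines falling in [118, 469] nm: 2→1 (121.6 nm), 6→2 (410.3 nm), 5→2 (434.2 nm).

3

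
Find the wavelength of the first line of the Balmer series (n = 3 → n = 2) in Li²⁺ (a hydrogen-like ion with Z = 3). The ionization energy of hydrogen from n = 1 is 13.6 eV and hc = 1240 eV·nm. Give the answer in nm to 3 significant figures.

The Balmer series terminates on n_f = 2; the first line has n_i = 2+1 = 3.
ΔE = 122.4 × (1/2² − 1/3²) = 17.00 eV.
λ = 1240 / 17.00 = 72.9 nm.

72.9 nm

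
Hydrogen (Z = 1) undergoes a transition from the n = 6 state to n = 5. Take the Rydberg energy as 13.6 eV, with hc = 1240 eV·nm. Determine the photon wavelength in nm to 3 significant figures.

ΔE = 13.60 × (1/5² − 1/6²) = 13.60 × 0.01222 = 0.1662 eV.
λ = hc/ΔE = 1240 / 0.1662 = 7460 nm.

7460 nm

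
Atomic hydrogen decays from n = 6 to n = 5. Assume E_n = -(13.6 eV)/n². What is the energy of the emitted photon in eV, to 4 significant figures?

0.1662 eV

E_6 = −13.60/36 = −0.3778 eV and E_5 = −13.60/25 = −0.5440 eV.
The photon energy is |E_6 − E_5| = 0.1662 eV.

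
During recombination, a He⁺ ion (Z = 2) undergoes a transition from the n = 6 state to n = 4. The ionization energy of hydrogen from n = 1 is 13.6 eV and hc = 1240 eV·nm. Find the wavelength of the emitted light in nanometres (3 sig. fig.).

For Z = 2 the level energies scale as Z², so the effective Rydberg energy is 13.6 × 4 = 54.40 eV.
ΔE = 54.40 × (1/4² − 1/6²) = 54.40 × 0.03472 = 1.889 eV.
λ = hc/ΔE = 1240 / 1.889 = 656 nm.

656 nm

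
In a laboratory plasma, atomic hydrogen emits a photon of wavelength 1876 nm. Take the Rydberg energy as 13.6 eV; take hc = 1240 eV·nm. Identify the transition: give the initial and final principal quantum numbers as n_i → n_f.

The photon energy is ΔE = hc/λ = 1240 / 1876 = 0.6610 eV.
With Z = 1, ΔE = 13.60 × (1/n_f² − 1/n_i²), so 1/n_f² − 1/n_i² = 0.04860.
Trying n_f = 3 gives 1/n_i² = 0.06251, i.e. n_i ≈ 4; this pair matches.

n_i = 4, n_f = 3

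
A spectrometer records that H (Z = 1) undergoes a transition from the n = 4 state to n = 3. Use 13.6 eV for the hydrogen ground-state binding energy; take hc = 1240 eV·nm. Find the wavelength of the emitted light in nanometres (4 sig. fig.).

ΔE = 13.60 × (1/3² − 1/4²) = 13.60 × 0.04861 = 0.6611 eV.
λ = hc/ΔE = 1240 / 0.6611 = 1876 nm.

1876 nm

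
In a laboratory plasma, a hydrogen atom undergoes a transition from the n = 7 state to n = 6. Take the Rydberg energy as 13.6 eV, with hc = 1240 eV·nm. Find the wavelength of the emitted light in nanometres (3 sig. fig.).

12400 nm

ΔE = 13.60 × (1/6² − 1/7²) = 13.60 × 0.007370 = 0.1002 eV.
λ = hc/ΔE = 1240 / 0.1002 = 12400 nm.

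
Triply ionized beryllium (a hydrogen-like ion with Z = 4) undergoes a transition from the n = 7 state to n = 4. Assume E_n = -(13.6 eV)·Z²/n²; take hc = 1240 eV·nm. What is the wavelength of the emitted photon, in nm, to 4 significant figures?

For Z = 4 the level energies scale as Z², so the effective Rydberg energy is 13.6 × 16 = 217.6 eV.
ΔE = 217.6 × (1/4² − 1/7²) = 217.6 × 0.04209 = 9.159 eV.
λ = hc/ΔE = 1240 / 9.159 = 135.4 nm.

135.4 nm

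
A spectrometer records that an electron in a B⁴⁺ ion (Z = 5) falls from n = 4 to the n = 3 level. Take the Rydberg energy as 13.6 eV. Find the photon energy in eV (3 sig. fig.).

The Bohr energies scale as Z², so for Z = 5: E_n = −340.0/n² eV.
E_4 = −340.0/16 = −21.25 eV and E_3 = −340.0/9 = −37.78 eV.
The photon energy is |E_4 − E_3| = 16.5 eV.

16.5 eV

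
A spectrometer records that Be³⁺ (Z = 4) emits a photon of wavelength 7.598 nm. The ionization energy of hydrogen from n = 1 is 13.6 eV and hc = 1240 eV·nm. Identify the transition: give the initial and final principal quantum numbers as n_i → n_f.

The photon energy is ΔE = hc/λ = 1240 / 7.598 = 163.2 eV.
With Z = 4, ΔE = 217.6 × (1/n_f² − 1/n_i²), so 1/n_f² − 1/n_i² = 0.7500.
Trying n_f = 1 gives 1/n_i² = 0.2500, i.e. n_i ≈ 2; this pair matches.

n_i = 2, n_f = 1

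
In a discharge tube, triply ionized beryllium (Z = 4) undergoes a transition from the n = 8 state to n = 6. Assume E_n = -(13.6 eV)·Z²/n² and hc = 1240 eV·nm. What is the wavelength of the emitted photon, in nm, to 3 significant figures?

For Z = 4 the level energies scale as Z², so the effective Rydberg energy is 13.6 × 16 = 217.6 eV.
ΔE = 217.6 × (1/6² − 1/8²) = 217.6 × 0.01215 = 2.644 eV.
λ = hc/ΔE = 1240 / 2.644 = 469 nm.

469 nm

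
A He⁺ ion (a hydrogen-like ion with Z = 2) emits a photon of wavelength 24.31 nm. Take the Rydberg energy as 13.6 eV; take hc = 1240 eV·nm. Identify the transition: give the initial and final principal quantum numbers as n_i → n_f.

n_i = 4, n_f = 1

The photon energy is ΔE = hc/λ = 1240 / 24.31 = 51.01 eV.
With Z = 2, ΔE = 54.40 × (1/n_f² − 1/n_i²), so 1/n_f² − 1/n_i² = 0.9376.
Trying n_f = 1 gives 1/n_i² = 0.06236, i.e. n_i ≈ 4; this pair matches.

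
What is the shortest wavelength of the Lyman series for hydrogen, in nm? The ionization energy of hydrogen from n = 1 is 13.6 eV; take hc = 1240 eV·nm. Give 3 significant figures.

The Lyman series has lower level n_f = 1; the series limit corresponds to n_i → ∞.
ΔE_max = 13.6 × 1 / 1² = 13.60 eV.
λ_min = 1240 / 13.60 = 91.2 nm.

91.2 nm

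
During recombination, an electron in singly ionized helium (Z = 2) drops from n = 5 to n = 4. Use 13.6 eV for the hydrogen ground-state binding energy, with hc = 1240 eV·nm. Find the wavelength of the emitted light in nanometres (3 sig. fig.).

For Z = 2 the level energies scale as Z², so the effective Rydberg energy is 13.6 × 4 = 54.40 eV.
ΔE = 54.40 × (1/4² − 1/5²) = 54.40 × 0.02250 = 1.224 eV.
λ = hc/ΔE = 1240 / 1.224 = 1010 nm.

1010 nm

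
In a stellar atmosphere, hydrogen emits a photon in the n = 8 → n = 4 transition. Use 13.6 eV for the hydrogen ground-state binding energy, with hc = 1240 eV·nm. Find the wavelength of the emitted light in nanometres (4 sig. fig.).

1945 nm

ΔE = 13.60 × (1/4² − 1/8²) = 13.60 × 0.04688 = 0.6375 eV.
λ = hc/ΔE = 1240 / 0.6375 = 1945 nm.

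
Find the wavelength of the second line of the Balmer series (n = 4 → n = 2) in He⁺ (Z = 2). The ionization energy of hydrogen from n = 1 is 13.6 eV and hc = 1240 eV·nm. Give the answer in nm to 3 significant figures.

The Balmer series terminates on n_f = 2; the second line has n_i = 2+2 = 4.
ΔE = 54.40 × (1/2² − 1/4²) = 10.20 eV.
λ = 1240 / 10.20 = 122 nm.

122 nm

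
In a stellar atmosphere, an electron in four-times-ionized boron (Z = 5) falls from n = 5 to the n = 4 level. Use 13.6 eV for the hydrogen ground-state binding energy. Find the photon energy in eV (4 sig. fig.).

7.650 eV

The Bohr energies scale as Z², so for Z = 5: E_n = −340.0/n² eV.
E_5 = −340.0/25 = −13.60 eV and E_4 = −340.0/16 = −21.25 eV.
The photon energy is |E_5 − E_4| = 7.650 eV.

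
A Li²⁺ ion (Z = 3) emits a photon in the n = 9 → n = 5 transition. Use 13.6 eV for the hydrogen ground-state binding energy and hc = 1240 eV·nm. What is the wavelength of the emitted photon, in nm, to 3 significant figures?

366 nm

For Z = 3 the level energies scale as Z², so the effective Rydberg energy is 13.6 × 9 = 122.4 eV.
ΔE = 122.4 × (1/5² − 1/9²) = 122.4 × 0.02765 = 3.385 eV.
λ = hc/ΔE = 1240 / 3.385 = 366 nm.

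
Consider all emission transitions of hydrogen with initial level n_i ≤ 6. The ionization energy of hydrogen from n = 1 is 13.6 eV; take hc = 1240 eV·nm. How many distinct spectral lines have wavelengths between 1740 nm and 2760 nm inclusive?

Enumerate all n_i → n_f pairs with 1 ≤ n_f < n_i ≤ 6 and compute λ = 1240 / [13.6·1·(1/n_f² − 1/n_i²)].
Lines falling in [1740, 2760] nm: 4→3 (1876 nm), 6→4 (2626 nm).

2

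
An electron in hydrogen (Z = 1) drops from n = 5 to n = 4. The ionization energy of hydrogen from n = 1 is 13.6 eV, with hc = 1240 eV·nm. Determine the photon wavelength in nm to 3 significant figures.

ΔE = 13.60 × (1/4² − 1/5²) = 13.60 × 0.02250 = 0.3060 eV.
λ = hc/ΔE = 1240 / 0.3060 = 4050 nm.
This line belongs to the Brackett series.

4050 nm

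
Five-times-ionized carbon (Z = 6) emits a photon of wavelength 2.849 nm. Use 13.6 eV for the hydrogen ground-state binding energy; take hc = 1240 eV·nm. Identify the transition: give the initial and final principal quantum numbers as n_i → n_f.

The photon energy is ΔE = hc/λ = 1240 / 2.849 = 435.2 eV.
With Z = 6, ΔE = 489.6 × (1/n_f² − 1/n_i²), so 1/n_f² − 1/n_i² = 0.8890.
Trying n_f = 1 gives 1/n_i² = 0.1110, i.e. n_i ≈ 3; this pair matches.

n_i = 3, n_f = 1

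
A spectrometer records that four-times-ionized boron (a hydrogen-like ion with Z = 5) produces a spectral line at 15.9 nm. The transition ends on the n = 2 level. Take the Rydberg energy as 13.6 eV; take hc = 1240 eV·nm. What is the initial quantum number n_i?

n_i = 7

The photon energy is ΔE = hc/λ = 1240 / 15.9 = 77.99 eV.
With Z = 5, ΔE = 340.0 × (1/n_f² − 1/n_i²), so 1/n_f² − 1/n_i² = 0.2294.
With n_f = 2: 1/n_i² = 1/4 − 0.2294 = 0.02063, so n_i ≈ 6.96.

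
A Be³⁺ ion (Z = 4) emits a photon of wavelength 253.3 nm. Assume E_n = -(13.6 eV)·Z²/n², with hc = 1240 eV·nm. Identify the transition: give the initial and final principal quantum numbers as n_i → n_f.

n_i = 5, n_f = 4

The photon energy is ΔE = hc/λ = 1240 / 253.3 = 4.895 eV.
With Z = 4, ΔE = 217.6 × (1/n_f² − 1/n_i²), so 1/n_f² − 1/n_i² = 0.02250.
Trying n_f = 4 gives 1/n_i² = 0.04000, i.e. n_i ≈ 5; this pair matches.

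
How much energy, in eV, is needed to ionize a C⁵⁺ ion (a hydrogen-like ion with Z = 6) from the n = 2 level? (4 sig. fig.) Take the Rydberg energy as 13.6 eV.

E_n = −13.6 Z²/n² = −489.6/n² eV for Z = 6.
E_2 = −489.6/4 = −122.4 eV, so ionization (to E = 0) requires 122.4 eV.

122.4 eV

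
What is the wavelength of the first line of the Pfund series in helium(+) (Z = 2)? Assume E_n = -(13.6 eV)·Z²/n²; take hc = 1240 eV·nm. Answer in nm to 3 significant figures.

The Pfund series terminates on n_f = 5; the first line has n_i = 5+1 = 6.
ΔE = 54.40 × (1/5² − 1/6²) = 0.6649 eV.
λ = 1240 / 0.6649 = 1860 nm.

1860 nm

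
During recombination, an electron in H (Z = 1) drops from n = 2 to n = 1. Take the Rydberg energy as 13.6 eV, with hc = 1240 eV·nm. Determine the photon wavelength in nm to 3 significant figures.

122 nm

ΔE = 13.60 × (1/1² − 1/2²) = 13.60 × 0.7500 = 10.20 eV.
λ = hc/ΔE = 1240 / 10.20 = 122 nm.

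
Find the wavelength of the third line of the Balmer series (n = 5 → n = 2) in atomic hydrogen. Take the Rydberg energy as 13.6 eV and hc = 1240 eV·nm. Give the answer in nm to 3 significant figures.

434 nm

The Balmer series terminates on n_f = 2; the third line has n_i = 2+3 = 5.
ΔE = 13.60 × (1/2² − 1/5²) = 2.856 eV.
λ = 1240 / 2.856 = 434 nm.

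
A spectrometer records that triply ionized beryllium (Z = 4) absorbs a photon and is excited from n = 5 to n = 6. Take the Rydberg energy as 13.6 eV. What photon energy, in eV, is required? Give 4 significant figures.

2.660 eV

The Bohr energies scale as Z², so for Z = 4: E_n = −217.6/n² eV.
E_6 = −217.6/36 = −6.044 eV and E_5 = −217.6/25 = −8.704 eV.
The photon energy is |E_6 − E_5| = 2.660 eV.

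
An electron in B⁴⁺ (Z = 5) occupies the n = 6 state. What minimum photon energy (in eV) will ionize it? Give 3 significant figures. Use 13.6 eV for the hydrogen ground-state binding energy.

9.44 eV

E_n = −13.6 Z²/n² = −340.0/n² eV for Z = 5.
E_6 = −340.0/36 = −9.44 eV, so ionization (to E = 0) requires 9.44 eV.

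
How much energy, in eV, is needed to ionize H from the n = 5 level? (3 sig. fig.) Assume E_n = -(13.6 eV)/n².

0.544 eV

E_5 = −13.60/25 = −0.544 eV, so ionization (to E = 0) requires 0.544 eV.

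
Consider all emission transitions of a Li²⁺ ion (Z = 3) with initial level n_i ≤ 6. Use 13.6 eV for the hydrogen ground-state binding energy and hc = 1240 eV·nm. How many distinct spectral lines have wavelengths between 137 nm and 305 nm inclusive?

3

Enumerate all n_i → n_f pairs with 1 ≤ n_f < n_i ≤ 6 and compute λ = 1240 / [13.6·9·(1/n_f² − 1/n_i²)].
Lines falling in [137, 305] nm: 5→3 (142.5 nm), 4→3 (208.4 nm), 6→4 (291.8 nm).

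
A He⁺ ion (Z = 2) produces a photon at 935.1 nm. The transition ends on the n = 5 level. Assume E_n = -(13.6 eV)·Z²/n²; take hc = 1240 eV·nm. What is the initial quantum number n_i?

The photon energy is ΔE = hc/λ = 1240 / 935.1 = 1.326 eV.
With Z = 2, ΔE = 54.40 × (1/n_f² − 1/n_i²), so 1/n_f² − 1/n_i² = 0.02438.
With n_f = 5: 1/n_i² = 1/25 − 0.02438 = 0.01562, so n_i ≈ 8.00.

n_i = 8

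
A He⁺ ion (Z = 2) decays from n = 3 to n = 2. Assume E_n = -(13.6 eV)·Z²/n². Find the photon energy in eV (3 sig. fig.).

7.56 eV

The Bohr energies scale as Z², so for Z = 2: E_n = −54.40/n² eV.
E_3 = −54.40/9 = −6.044 eV and E_2 = −54.40/4 = −13.60 eV.
The photon energy is |E_3 − E_2| = 7.56 eV.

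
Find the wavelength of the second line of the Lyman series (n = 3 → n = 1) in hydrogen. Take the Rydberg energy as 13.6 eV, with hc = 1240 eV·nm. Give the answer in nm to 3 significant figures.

The Lyman series terminates on n_f = 1; the second line has n_i = 1+2 = 3.
ΔE = 13.60 × (1/1² − 1/3²) = 12.09 eV.
λ = 1240 / 12.09 = 103 nm.

103 nm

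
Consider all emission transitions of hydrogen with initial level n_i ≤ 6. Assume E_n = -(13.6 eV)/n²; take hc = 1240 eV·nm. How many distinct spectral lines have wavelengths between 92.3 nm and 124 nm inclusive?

Enumerate all n_i → n_f pairs with 1 ≤ n_f < n_i ≤ 6 and compute λ = 1240 / [13.6·1·(1/n_f² − 1/n_i²)].
Lines falling in [92.3, 124] nm: 6→1 (93.78 nm), 5→1 (94.98 nm), 4→1 (97.25 nm), 3→1 (102.6 nm), 2→1 (121.6 nm).

5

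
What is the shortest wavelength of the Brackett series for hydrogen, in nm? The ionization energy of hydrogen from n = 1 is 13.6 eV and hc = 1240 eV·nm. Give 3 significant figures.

1460 nm

The Brackett series has lower level n_f = 4; the series limit corresponds to n_i → ∞.
ΔE_max = 13.6 × 1 / 4² = 0.8500 eV.
λ_min = 1240 / 0.8500 = 1460 nm.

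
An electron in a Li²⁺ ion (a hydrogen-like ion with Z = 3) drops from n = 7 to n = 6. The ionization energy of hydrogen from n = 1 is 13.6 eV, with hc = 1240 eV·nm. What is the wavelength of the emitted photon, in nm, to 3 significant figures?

1370 nm

For Z = 3 the level energies scale as Z², so the effective Rydberg energy is 13.6 × 9 = 122.4 eV.
ΔE = 122.4 × (1/6² − 1/7²) = 122.4 × 0.007370 = 0.9020 eV.
λ = hc/ΔE = 1240 / 0.9020 = 1370 nm.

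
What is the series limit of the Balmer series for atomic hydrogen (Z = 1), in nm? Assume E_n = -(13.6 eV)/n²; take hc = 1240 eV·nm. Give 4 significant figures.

364.7 nm

The Balmer series has lower level n_f = 2; the series limit corresponds to n_i → ∞.
ΔE_max = 13.6 × 1 / 2² = 3.400 eV.
λ_min = 1240 / 3.400 = 364.7 nm.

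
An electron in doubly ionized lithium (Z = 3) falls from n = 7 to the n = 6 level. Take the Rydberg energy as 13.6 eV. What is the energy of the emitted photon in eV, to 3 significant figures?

0.902 eV

The Bohr energies scale as Z², so for Z = 3: E_n = −122.4/n² eV.
E_7 = −122.4/49 = −2.498 eV and E_6 = −122.4/36 = −3.400 eV.
The photon energy is |E_7 − E_6| = 0.902 eV.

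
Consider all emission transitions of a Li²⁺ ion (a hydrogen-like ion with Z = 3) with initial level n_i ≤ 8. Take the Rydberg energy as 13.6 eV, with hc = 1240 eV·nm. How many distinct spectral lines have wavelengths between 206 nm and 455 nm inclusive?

Enumerate all n_i → n_f pairs with 1 ≤ n_f < n_i ≤ 8 and compute λ = 1240 / [13.6·9·(1/n_f² − 1/n_i²)].
Lines falling in [206, 455] nm: 4→3 (208.4 nm), 8→4 (216.1 nm), 7→4 (240.7 nm), 6→4 (291.8 nm), 8→5 (415.6 nm), 5→4 (450.3 nm).

6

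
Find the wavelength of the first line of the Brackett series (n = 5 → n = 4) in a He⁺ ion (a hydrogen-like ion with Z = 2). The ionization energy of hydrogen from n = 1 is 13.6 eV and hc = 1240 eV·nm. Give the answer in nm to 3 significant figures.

The Brackett series terminates on n_f = 4; the first line has n_i = 4+1 = 5.
ΔE = 54.40 × (1/4² − 1/5²) = 1.224 eV.
λ = 1240 / 1.224 = 1010 nm.

1010 nm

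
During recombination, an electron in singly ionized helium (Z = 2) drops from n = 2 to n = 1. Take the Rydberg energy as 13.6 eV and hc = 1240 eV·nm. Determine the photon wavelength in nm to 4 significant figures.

30.39 nm

For Z = 2 the level energies scale as Z², so the effective Rydberg energy is 13.6 × 4 = 54.40 eV.
ΔE = 54.40 × (1/1² − 1/2²) = 54.40 × 0.7500 = 40.80 eV.
λ = hc/ΔE = 1240 / 40.80 = 30.39 nm.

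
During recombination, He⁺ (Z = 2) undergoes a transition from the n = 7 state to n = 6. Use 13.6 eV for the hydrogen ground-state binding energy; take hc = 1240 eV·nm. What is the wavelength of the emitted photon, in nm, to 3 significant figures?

For Z = 2 the level energies scale as Z², so the effective Rydberg energy is 13.6 × 4 = 54.40 eV.
ΔE = 54.40 × (1/6² − 1/7²) = 54.40 × 0.007370 = 0.4009 eV.
λ = hc/ΔE = 1240 / 0.4009 = 3090 nm.

3090 nm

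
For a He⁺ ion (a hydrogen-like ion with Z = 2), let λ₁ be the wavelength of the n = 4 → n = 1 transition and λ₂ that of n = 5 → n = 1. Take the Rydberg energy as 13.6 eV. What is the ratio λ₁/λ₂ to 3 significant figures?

λ ∝ 1/ΔE ∝ 1/(1/n_f² − 1/n_i²), and the Z² and hc factors cancel in the ratio.
λ₁/λ₂ = (1/1² − 1/5²)/(1/1² − 1/4²) = 0.9600/0.9375 = 1.02.

1.02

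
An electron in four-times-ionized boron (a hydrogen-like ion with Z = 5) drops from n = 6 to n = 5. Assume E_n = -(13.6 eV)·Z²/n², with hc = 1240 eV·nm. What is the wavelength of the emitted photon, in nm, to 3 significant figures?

298 nm

For Z = 5 the level energies scale as Z², so the effective Rydberg energy is 13.6 × 25 = 340.0 eV.
ΔE = 340.0 × (1/5² − 1/6²) = 340.0 × 0.01222 = 4.156 eV.
λ = hc/ΔE = 1240 / 4.156 = 298 nm.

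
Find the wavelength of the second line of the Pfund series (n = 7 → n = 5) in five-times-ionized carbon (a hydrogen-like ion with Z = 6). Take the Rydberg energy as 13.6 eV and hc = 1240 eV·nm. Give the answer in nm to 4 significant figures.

129.3 nm

The Pfund series terminates on n_f = 5; the second line has n_i = 5+2 = 7.
ΔE = 489.6 × (1/5² − 1/7²) = 9.592 eV.
λ = 1240 / 9.592 = 129.3 nm.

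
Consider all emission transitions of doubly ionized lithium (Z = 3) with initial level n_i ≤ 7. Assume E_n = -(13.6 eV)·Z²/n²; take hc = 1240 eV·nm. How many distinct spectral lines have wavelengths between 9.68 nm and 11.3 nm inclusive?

4

Enumerate all n_i → n_f pairs with 1 ≤ n_f < n_i ≤ 7 and compute λ = 1240 / [13.6·9·(1/n_f² − 1/n_i²)].
Lines falling in [9.68, 11.3] nm: 7→1 (10.34 nm), 6→1 (10.42 nm), 5→1 (10.55 nm), 4→1 (10.81 nm).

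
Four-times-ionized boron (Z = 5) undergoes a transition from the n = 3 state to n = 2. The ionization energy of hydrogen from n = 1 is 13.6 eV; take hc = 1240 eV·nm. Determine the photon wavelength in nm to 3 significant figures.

26.3 nm

For Z = 5 the level energies scale as Z², so the effective Rydberg energy is 13.6 × 25 = 340.0 eV.
ΔE = 340.0 × (1/2² − 1/3²) = 340.0 × 0.1389 = 47.22 eV.
λ = hc/ΔE = 1240 / 47.22 = 26.3 nm.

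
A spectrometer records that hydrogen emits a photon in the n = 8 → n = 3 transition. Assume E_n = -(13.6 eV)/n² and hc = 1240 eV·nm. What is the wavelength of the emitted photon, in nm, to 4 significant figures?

954.9 nm

ΔE = 13.60 × (1/3² − 1/8²) = 13.60 × 0.09549 = 1.299 eV.
λ = hc/ΔE = 1240 / 1.299 = 954.9 nm.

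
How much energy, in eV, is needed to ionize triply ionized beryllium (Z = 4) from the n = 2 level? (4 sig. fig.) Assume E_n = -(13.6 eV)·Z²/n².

54.40 eV

E_n = −13.6 Z²/n² = −217.6/n² eV for Z = 4.
E_2 = −217.6/4 = −54.40 eV, so ionization (to E = 0) requires 54.40 eV.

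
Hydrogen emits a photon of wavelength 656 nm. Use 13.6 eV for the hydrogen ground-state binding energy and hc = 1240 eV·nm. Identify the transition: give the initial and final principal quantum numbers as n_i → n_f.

n_i = 3, n_f = 2

The photon energy is ΔE = hc/λ = 1240 / 656 = 1.890 eV.
With Z = 1, ΔE = 13.60 × (1/n_f² − 1/n_i²), so 1/n_f² − 1/n_i² = 0.1390.
Trying n_f = 2 gives 1/n_i² = 0.1110, i.e. n_i ≈ 3; this pair matches.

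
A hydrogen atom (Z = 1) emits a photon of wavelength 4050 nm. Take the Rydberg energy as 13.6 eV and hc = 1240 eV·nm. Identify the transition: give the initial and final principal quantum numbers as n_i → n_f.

n_i = 5, n_f = 4

The photon energy is ΔE = hc/λ = 1240 / 4050 = 0.3062 eV.
With Z = 1, ΔE = 13.60 × (1/n_f² − 1/n_i²), so 1/n_f² − 1/n_i² = 0.02251.
Trying n_f = 4 gives 1/n_i² = 0.03999, i.e. n_i ≈ 5; this pair matches.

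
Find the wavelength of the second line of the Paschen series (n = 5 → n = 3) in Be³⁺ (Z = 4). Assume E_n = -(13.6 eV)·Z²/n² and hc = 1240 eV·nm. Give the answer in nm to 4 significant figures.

The Paschen series terminates on n_f = 3; the second line has n_i = 3+2 = 5.
ΔE = 217.6 × (1/3² − 1/5²) = 15.47 eV.
λ = 1240 / 15.47 = 80.14 nm.

80.14 nm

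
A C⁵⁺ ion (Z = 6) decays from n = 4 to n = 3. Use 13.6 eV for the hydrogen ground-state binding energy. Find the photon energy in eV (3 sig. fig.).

23.8 eV

The Bohr energies scale as Z², so for Z = 6: E_n = −489.6/n² eV.
E_4 = −489.6/16 = −30.60 eV and E_3 = −489.6/9 = −54.40 eV.
The photon energy is |E_4 − E_3| = 23.8 eV.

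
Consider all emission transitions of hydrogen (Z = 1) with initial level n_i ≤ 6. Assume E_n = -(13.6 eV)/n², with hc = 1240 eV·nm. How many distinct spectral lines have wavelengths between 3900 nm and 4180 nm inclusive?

Enumerate all n_i → n_f pairs with 1 ≤ n_f < n_i ≤ 6 and compute λ = 1240 / [13.6·1·(1/n_f² − 1/n_i²)].
Lines falling in [3900, 4180] nm: 5→4 (4052 nm).

1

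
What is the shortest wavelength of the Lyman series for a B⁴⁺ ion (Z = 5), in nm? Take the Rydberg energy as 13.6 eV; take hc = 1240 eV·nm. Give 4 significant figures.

The Lyman series has lower level n_f = 1; the series limit corresponds to n_i → ∞.
ΔE_max = 13.6 × 25 / 1² = 340.0 eV.
λ_min = 1240 / 340.0 = 3.647 nm.

3.647 nm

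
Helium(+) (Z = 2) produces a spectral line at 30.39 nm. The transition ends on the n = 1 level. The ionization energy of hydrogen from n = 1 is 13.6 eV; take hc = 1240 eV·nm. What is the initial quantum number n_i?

The photon energy is ΔE = hc/λ = 1240 / 30.39 = 40.80 eV.
With Z = 2, ΔE = 54.40 × (1/n_f² − 1/n_i²), so 1/n_f² − 1/n_i² = 0.7501.
With n_f = 1: 1/n_i² = 1/1 − 0.7501 = 0.2499, so n_i ≈ 2.00.

n_i = 2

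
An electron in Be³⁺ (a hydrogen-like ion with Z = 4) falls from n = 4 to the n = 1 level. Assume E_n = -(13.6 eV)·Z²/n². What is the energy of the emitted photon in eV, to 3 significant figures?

204 eV

The Bohr energies scale as Z², so for Z = 4: E_n = −217.6/n² eV.
E_4 = −217.6/16 = −13.60 eV and E_1 = −217.6/1 = −217.6 eV.
The photon energy is |E_4 − E_1| = 204 eV.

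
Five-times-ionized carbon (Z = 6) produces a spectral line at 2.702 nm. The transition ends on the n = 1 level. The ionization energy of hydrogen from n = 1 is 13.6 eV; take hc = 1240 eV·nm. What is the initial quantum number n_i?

The photon energy is ΔE = hc/λ = 1240 / 2.702 = 458.9 eV.
With Z = 6, ΔE = 489.6 × (1/n_f² − 1/n_i²), so 1/n_f² − 1/n_i² = 0.9373.
With n_f = 1: 1/n_i² = 1/1 − 0.9373 = 0.06266, so n_i ≈ 3.99.

n_i = 4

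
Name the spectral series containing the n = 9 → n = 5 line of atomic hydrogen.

Pfund

The series is set by the lower level: n_f = 5 is the Pfund series.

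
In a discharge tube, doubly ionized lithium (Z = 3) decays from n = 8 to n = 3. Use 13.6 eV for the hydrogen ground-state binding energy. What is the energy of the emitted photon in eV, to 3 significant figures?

The Bohr energies scale as Z², so for Z = 3: E_n = −122.4/n² eV.
E_8 = −122.4/64 = −1.913 eV and E_3 = −122.4/9 = −13.60 eV.
The photon energy is |E_8 − E_3| = 11.7 eV.

11.7 eV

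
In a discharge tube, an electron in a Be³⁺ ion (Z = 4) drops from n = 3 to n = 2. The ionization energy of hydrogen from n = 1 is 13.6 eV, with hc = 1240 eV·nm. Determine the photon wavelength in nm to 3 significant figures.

41.0 nm

For Z = 4 the level energies scale as Z², so the effective Rydberg energy is 13.6 × 16 = 217.6 eV.
ΔE = 217.6 × (1/2² − 1/3²) = 217.6 × 0.1389 = 30.22 eV.
λ = hc/ΔE = 1240 / 30.22 = 41.0 nm.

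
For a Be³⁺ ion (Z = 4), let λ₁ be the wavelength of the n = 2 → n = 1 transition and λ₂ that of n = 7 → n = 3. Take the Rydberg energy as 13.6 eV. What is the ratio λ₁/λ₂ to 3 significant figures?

0.121

λ ∝ 1/ΔE ∝ 1/(1/n_f² − 1/n_i²), and the Z² and hc factors cancel in the ratio.
λ₁/λ₂ = (1/3² − 1/7²)/(1/1² − 1/2²) = 0.09070/0.7500 = 0.121.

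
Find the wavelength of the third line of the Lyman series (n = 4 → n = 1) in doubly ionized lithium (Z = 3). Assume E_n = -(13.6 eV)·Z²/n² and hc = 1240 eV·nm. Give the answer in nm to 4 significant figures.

The Lyman series terminates on n_f = 1; the third line has n_i = 1+3 = 4.
ΔE = 122.4 × (1/1² − 1/4²) = 114.8 eV.
λ = 1240 / 114.8 = 10.81 nm.

10.81 nm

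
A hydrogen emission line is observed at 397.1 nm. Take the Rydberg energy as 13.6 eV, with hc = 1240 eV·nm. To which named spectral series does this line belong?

ΔE = 1240/397.1 = 3.123 eV.
This matches 13.6 × (1/2² − 1/7²), so n_f = 2: the Balmer series.

Balmer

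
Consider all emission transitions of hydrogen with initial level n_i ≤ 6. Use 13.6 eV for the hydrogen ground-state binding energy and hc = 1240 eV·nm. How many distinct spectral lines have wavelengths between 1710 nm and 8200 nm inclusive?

Enumerate all n_i → n_f pairs with 1 ≤ n_f < n_i ≤ 6 and compute λ = 1240 / [13.6·1·(1/n_f² − 1/n_i²)].
Lines falling in [1710, 8200] nm: 4→3 (1876 nm), 6→4 (2626 nm), 5→4 (4052 nm), 6→5 (7460 nm).

4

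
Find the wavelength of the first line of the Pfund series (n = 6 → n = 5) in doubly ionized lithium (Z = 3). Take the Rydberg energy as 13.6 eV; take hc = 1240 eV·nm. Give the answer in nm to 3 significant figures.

829 nm

The Pfund series terminates on n_f = 5; the first line has n_i = 5+1 = 6.
ΔE = 122.4 × (1/5² − 1/6²) = 1.496 eV.
λ = 1240 / 1.496 = 829 nm.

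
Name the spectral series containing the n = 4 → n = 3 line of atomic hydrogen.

Paschen

The series is set by the lower level: n_f = 3 is the Paschen series.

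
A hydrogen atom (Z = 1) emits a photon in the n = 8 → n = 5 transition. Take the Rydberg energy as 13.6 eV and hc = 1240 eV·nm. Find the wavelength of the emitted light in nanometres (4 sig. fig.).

3741 nm

ΔE = 13.60 × (1/5² − 1/8²) = 13.60 × 0.02438 = 0.3315 eV.
λ = hc/ΔE = 1240 / 0.3315 = 3741 nm.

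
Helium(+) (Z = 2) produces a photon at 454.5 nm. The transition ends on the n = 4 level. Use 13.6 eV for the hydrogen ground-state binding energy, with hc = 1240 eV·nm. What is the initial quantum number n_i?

The photon energy is ΔE = hc/λ = 1240 / 454.5 = 2.728 eV.
With Z = 2, ΔE = 54.40 × (1/n_f² − 1/n_i²), so 1/n_f² − 1/n_i² = 0.05015.
With n_f = 4: 1/n_i² = 1/16 − 0.05015 = 0.01235, so n_i ≈ 9.00.

n_i = 9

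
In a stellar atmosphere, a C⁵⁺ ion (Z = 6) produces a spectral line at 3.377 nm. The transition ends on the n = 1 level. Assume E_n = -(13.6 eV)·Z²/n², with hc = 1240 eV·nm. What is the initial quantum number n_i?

The photon energy is ΔE = hc/λ = 1240 / 3.377 = 367.2 eV.
With Z = 6, ΔE = 489.6 × (1/n_f² − 1/n_i²), so 1/n_f² − 1/n_i² = 0.7500.
With n_f = 1: 1/n_i² = 1/1 − 0.7500 = 0.2500, so n_i ≈ 2.00.

n_i = 2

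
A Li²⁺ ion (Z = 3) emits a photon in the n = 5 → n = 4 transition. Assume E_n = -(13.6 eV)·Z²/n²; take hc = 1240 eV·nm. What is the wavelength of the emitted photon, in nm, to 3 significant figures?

450 nm

For Z = 3 the level energies scale as Z², so the effective Rydberg energy is 13.6 × 9 = 122.4 eV.
ΔE = 122.4 × (1/4² − 1/5²) = 122.4 × 0.02250 = 2.754 eV.
λ = hc/ΔE = 1240 / 2.754 = 450 nm.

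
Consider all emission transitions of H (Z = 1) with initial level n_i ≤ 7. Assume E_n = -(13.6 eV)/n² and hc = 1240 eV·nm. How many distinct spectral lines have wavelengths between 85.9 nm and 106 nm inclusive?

5

Enumerate all n_i → n_f pairs with 1 ≤ n_f < n_i ≤ 7 and compute λ = 1240 / [13.6·1·(1/n_f² − 1/n_i²)].
Lines falling in [85.9, 106] nm: 7→1 (93.08 nm), 6→1 (93.78 nm), 5→1 (94.98 nm), 4→1 (97.25 nm), 3→1 (102.6 nm).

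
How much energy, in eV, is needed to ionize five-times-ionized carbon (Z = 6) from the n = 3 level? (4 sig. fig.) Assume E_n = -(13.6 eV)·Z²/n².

54.40 eV

E_n = −13.6 Z²/n² = −489.6/n² eV for Z = 6.
E_3 = −489.6/9 = −54.40 eV, so ionization (to E = 0) requires 54.40 eV.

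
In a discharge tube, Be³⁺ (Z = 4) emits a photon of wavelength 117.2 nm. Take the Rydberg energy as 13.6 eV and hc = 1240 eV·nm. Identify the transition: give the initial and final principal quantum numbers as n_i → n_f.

The photon energy is ΔE = hc/λ = 1240 / 117.2 = 10.58 eV.
With Z = 4, ΔE = 217.6 × (1/n_f² − 1/n_i²), so 1/n_f² − 1/n_i² = 0.04862.
Trying n_f = 3 gives 1/n_i² = 0.06249, i.e. n_i ≈ 4; this pair matches.

n_i = 4, n_f = 3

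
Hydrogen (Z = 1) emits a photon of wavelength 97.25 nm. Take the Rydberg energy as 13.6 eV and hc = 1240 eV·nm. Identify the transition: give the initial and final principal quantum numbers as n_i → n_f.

n_i = 4, n_f = 1

The photon energy is ΔE = hc/λ = 1240 / 97.25 = 12.75 eV.
With Z = 1, ΔE = 13.60 × (1/n_f² − 1/n_i²), so 1/n_f² − 1/n_i² = 0.9375.
Trying n_f = 1 gives 1/n_i² = 0.06245, i.e. n_i ≈ 4; this pair matches.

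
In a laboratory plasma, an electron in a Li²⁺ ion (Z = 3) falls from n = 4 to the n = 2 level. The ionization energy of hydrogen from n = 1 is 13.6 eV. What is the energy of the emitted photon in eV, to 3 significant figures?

The Bohr energies scale as Z², so for Z = 3: E_n = −122.4/n² eV.
E_4 = −122.4/16 = −7.650 eV and E_2 = −122.4/4 = −30.60 eV.
The photon energy is |E_4 − E_2| = 23.0 eV.

23.0 eV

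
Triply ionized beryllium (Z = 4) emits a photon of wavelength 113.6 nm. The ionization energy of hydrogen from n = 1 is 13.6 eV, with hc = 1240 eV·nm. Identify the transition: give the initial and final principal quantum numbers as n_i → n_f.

The photon energy is ΔE = hc/λ = 1240 / 113.6 = 10.92 eV.
With Z = 4, ΔE = 217.6 × (1/n_f² − 1/n_i²), so 1/n_f² − 1/n_i² = 0.05016.
Trying n_f = 4 gives 1/n_i² = 0.01234, i.e. n_i ≈ 9; this pair matches.

n_i = 9, n_f = 4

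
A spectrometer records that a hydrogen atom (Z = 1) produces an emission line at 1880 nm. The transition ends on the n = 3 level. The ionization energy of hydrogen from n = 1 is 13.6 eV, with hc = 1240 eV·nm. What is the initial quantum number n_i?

The photon energy is ΔE = hc/λ = 1240 / 1880 = 0.6596 eV.
With Z = 1, ΔE = 13.60 × (1/n_f² − 1/n_i²), so 1/n_f² − 1/n_i² = 0.04850.
With n_f = 3: 1/n_i² = 1/9 − 0.04850 = 0.06261, so n_i ≈ 4.00.

n_i = 4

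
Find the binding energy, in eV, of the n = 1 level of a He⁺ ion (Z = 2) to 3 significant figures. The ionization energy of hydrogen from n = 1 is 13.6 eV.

54.4 eV

E_n = −13.6 Z²/n² = −54.40/n² eV for Z = 2.
E_1 = −54.40/1 = −54.4 eV, so ionization (to E = 0) requires 54.4 eV.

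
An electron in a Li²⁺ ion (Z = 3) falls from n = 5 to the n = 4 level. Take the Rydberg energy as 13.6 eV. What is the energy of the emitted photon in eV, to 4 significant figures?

2.754 eV

The Bohr energies scale as Z², so for Z = 3: E_n = −122.4/n² eV.
E_5 = −122.4/25 = −4.896 eV and E_4 = −122.4/16 = −7.650 eV.
The photon energy is |E_5 − E_4| = 2.754 eV.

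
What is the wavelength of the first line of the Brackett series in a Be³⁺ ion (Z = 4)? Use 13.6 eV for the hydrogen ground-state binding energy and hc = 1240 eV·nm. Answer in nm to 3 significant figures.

253 nm

The Brackett series terminates on n_f = 4; the first line has n_i = 4+1 = 5.
ΔE = 217.6 × (1/4² − 1/5²) = 4.896 eV.
λ = 1240 / 4.896 = 253 nm.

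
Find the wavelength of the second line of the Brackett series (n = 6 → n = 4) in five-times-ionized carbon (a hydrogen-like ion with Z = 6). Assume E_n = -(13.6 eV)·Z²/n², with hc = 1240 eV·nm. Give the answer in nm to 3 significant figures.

72.9 nm

The Brackett series terminates on n_f = 4; the second line has n_i = 4+2 = 6.
ΔE = 489.6 × (1/4² − 1/6²) = 17.00 eV.
λ = 1240 / 17.00 = 72.9 nm.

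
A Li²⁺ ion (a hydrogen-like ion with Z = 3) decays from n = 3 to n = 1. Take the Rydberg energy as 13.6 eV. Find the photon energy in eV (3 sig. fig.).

109 eV

The Bohr energies scale as Z², so for Z = 3: E_n = −122.4/n² eV.
E_3 = −122.4/9 = −13.60 eV and E_1 = −122.4/1 = −122.4 eV.
The photon energy is |E_3 − E_1| = 109 eV.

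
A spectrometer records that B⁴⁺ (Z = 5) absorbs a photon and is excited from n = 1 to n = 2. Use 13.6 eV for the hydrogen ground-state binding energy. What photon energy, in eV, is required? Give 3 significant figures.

255 eV

The Bohr energies scale as Z², so for Z = 5: E_n = −340.0/n² eV.
E_2 = −340.0/4 = −85.00 eV and E_1 = −340.0/1 = −340.0 eV.
The photon energy is |E_2 − E_1| = 255 eV.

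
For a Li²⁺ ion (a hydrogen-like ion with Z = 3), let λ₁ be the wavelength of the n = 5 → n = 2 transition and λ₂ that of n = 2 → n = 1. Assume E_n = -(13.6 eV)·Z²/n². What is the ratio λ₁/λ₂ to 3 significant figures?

λ ∝ 1/ΔE ∝ 1/(1/n_f² − 1/n_i²), and the Z² and hc factors cancel in the ratio.
λ₁/λ₂ = (1/1² − 1/2²)/(1/2² − 1/5²) = 0.7500/0.2100 = 3.57.

3.57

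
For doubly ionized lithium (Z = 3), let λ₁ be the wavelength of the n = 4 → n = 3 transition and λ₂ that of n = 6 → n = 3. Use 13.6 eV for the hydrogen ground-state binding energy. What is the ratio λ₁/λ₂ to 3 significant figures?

λ ∝ 1/ΔE ∝ 1/(1/n_f² − 1/n_i²), and the Z² and hc factors cancel in the ratio.
λ₁/λ₂ = (1/3² − 1/6²)/(1/3² − 1/4²) = 0.08333/0.04861 = 1.71.

1.71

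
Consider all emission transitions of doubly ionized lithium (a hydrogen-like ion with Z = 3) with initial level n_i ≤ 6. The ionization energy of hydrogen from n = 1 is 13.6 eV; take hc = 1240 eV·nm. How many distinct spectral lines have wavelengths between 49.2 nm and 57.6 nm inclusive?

Enumerate all n_i → n_f pairs with 1 ≤ n_f < n_i ≤ 6 and compute λ = 1240 / [13.6·9·(1/n_f² − 1/n_i²)].
Lines falling in [49.2, 57.6] nm: 4→2 (54.03 nm).

1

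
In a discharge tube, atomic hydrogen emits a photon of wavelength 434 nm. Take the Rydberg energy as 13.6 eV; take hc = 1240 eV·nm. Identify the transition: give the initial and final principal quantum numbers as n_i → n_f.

n_i = 5, n_f = 2

The photon energy is ΔE = hc/λ = 1240 / 434 = 2.857 eV.
With Z = 1, ΔE = 13.60 × (1/n_f² − 1/n_i²), so 1/n_f² − 1/n_i² = 0.2101.
Trying n_f = 2 gives 1/n_i² = 0.03992, i.e. n_i ≈ 5; this pair matches.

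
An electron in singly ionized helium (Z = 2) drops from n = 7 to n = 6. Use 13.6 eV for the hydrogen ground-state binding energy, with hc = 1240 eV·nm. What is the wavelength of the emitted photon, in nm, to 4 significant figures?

3093 nm

For Z = 2 the level energies scale as Z², so the effective Rydberg energy is 13.6 × 4 = 54.40 eV.
ΔE = 54.40 × (1/6² − 1/7²) = 54.40 × 0.007370 = 0.4009 eV.
λ = hc/ΔE = 1240 / 0.4009 = 3093 nm.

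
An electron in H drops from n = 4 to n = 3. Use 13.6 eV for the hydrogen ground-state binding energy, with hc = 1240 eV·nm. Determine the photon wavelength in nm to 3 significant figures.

1880 nm

ΔE = 13.60 × (1/3² − 1/4²) = 13.60 × 0.04861 = 0.6611 eV.
λ = hc/ΔE = 1240 / 0.6611 = 1880 nm.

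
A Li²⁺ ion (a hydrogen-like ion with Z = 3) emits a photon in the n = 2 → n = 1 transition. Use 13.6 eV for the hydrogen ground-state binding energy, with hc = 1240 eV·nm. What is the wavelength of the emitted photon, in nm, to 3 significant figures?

For Z = 3 the level energies scale as Z², so the effective Rydberg energy is 13.6 × 9 = 122.4 eV.
ΔE = 122.4 × (1/1² − 1/2²) = 122.4 × 0.7500 = 91.80 eV.
λ = hc/ΔE = 1240 / 91.80 = 13.5 nm.

13.5 nm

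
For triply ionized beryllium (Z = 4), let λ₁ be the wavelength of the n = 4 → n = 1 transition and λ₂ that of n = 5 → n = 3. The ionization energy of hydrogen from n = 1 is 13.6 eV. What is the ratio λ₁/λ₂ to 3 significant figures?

λ ∝ 1/ΔE ∝ 1/(1/n_f² − 1/n_i²), and the Z² and hc factors cancel in the ratio.
λ₁/λ₂ = (1/3² − 1/5²)/(1/1² − 1/4²) = 0.07111/0.9375 = 0.0759.

0.0759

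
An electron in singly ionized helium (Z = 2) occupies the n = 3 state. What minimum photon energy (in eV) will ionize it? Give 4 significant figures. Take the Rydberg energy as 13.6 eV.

6.044 eV

E_n = −13.6 Z²/n² = −54.40/n² eV for Z = 2.
E_3 = −54.40/9 = −6.044 eV, so ionization (to E = 0) requires 6.044 eV.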